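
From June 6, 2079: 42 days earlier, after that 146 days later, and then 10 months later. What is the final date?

July 18, 2080

Going back 42 days from June 6, 2079:
Going back 6 days from June 6, 2079 reaches the end of the previous month; 42 − 6 = 36 left.
May 2079 has 31 days: 36 − 31 = 5 left.
April 2079 has 30 days; 30 − 5 = 25 → April 25, 2079.
Counting forward 146 days from April 25, 2079:
April has 30 days, so 30 − 25 = 5 days remain after April 25, 2079; 146 − 5 = 141 left.
May 2079 has 31 days: 141 − 31 = 110 left.
June 2079 has 30 days: 110 − 30 = 80 left.
July 2079 has 31 days: 80 − 31 = 49 left.
August 2079 has 31 days: 49 − 31 = 18 left.
18 days into September 2079 → September 18, 2079.
Counting forward 10 months from September 18, 2079:
month 9 + 10 = 19, which is month 7 of year 2080 → July 2080.
Day 18 is valid in July, giving July 18, 2080.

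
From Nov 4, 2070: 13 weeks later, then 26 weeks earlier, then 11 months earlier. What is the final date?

September 5, 2069

Adding 13 weeks (= 91 days) from November 4, 2070:
November has 30 days, so 30 − 4 = 26 days remain after November 4, 2070; 91 − 26 = 65 left.
December 2070 has 31 days: 65 − 31 = 34 left.
January 2071 has 31 days: 34 − 31 = 3 left.
3 days into February 2071 → February 3, 2071.
Going back 26 weeks (= 182 days) from February 3, 2071:
Going back 3 days from February 3, 2071 reaches the end of the previous month; 182 − 3 = 179 left.
January 2071 has 31 days: 179 − 31 = 148 left.
December 2070 has 31 days: 148 − 31 = 117 left.
November 2070 has 30 days: 117 − 30 = 87 left.
October 2070 has 31 days: 87 − 31 = 56 left.
September 2070 has 30 days: 56 − 30 = 26 left.
August 2070 has 31 days; 31 − 26 = 5 → August 5, 2070.
Counting back 11 months from August 5, 2070:
month 8 − 11 = -3, which is month 9 of year 2069 → September 2069.
Day 5 is valid in September, giving September 5, 2069.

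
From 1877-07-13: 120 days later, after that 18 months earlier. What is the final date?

Adding 120 days from July 13, 1877:
July has 31 days, so 31 − 13 = 18 days remain after July 13, 1877; 120 − 18 = 102 left.
August 1877 has 31 days: 102 − 31 = 71 left.
September 1877 has 30 days: 71 − 30 = 41 left.
October 1877 has 31 days: 41 − 31 = 10 left.
10 days into November 1877 → November 10, 1877.
Counting back 18 months from November 10, 1877:
month 11 − 18 = -7, which is month 5 of year 1876 → May 1876.
Day 10 is valid in May, giving May 10, 1876.

May 10, 1876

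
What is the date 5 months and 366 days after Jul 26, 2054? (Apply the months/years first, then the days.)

Adding 5 months and 366 days from July 26, 2054: first the month/year part, then the days.
month 7 + 5 = 12 → December 2054.
Day 26 is valid in December, giving December 26, 2054.
Now add 366 days from December 26, 2054.
December has 31 days, so 31 − 26 = 5 days remain after December 26, 2054; 366 − 5 = 361 left.
January 2055 has 31 days: 361 − 31 = 330 left.
February 2055 has 28 days (2055 is not a leap year): 330 − 28 = 302 left.
March 2055 has 31 days: 302 − 31 = 271 left.
April 2055 has 30 days: 271 − 30 = 241 left.
May 2055 has 31 days: 241 − 31 = 210 left.
June 2055 has 30 days: 210 − 30 = 180 left.
July 2055 has 31 days: 180 − 31 = 149 left.
August 2055 has 31 days: 149 − 31 = 118 left.
September 2055 has 30 days: 118 − 30 = 88 left.
October 2055 has 31 days: 88 − 31 = 57 left.
November 2055 has 30 days: 57 − 30 = 27 left.
27 days into December 2055 → December 27, 2055.

December 27, 2055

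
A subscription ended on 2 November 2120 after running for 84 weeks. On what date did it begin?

Counting back 84 weeks = 588 days from November 2, 2120.
Going back 2 days from November 2, 2120 reaches the end of the previous month; 588 − 2 = 586 left.
October 2120 has 31 days: 586 − 31 = 555 left.
September 2120 has 30 days: 555 − 30 = 525 left.
August 2120 has 31 days: 525 − 31 = 494 left.
July 2120 has 31 days: 494 − 31 = 463 left.
June 2120 has 30 days: 463 − 30 = 433 left.
May 2120 has 31 days: 433 − 31 = 402 left.
April 2120 has 30 days: 402 − 30 = 372 left.
March 2120 has 31 days: 372 − 31 = 341 left.
February 2120 has 29 days (2120 is a leap year): 341 − 29 = 312 left.
January 2120 has 31 days: 312 − 31 = 281 left.
December 2119 has 31 days: 281 − 31 = 250 left.
November 2119 has 30 days: 250 − 30 = 220 left.
October 2119 has 31 days: 220 − 31 = 189 left.
September 2119 has 30 days: 189 − 30 = 159 left.
August 2119 has 31 days: 159 − 31 = 128 left.
July 2119 has 31 days: 128 − 31 = 97 left.
June 2119 has 30 days: 97 − 30 = 67 left.
May 2119 has 31 days: 67 − 31 = 36 left.
April 2119 has 30 days: 36 − 30 = 6 left.
March 2119 has 31 days; 31 − 6 = 25 → March 25, 2119.

March 25, 2119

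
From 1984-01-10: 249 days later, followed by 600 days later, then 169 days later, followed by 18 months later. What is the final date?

Counting forward 249 days from January 10, 1984:
January has 31 days, so 31 − 10 = 21 days remain after January 10, 1984; 249 − 21 = 228 left.
February 1984 has 29 days (1984 is a leap year): 228 − 29 = 199 left.
March 1984 has 31 days: 199 − 31 = 168 left.
April 1984 has 30 days: 168 − 30 = 138 left.
May 1984 has 31 days: 138 − 31 = 107 left.
June 1984 has 30 days: 107 − 30 = 77 left.
July 1984 has 31 days: 77 − 31 = 46 left.
August 1984 has 31 days: 46 − 31 = 15 left.
15 days into September 1984 → September 15, 1984.
Advancing 600 days from September 15, 1984:
September has 30 days, so 30 − 15 = 15 days remain after September 15, 1984; 600 − 15 = 585 left.
October 1984 has 31 days: 585 − 31 = 554 left.
November 1984 has 30 days: 554 − 30 = 524 left.
December 1984 has 31 days: 524 − 31 = 493 left.
January 1985 has 31 days: 493 − 31 = 462 left.
February 1985 has 28 days (1985 is not a leap year): 462 − 28 = 434 left.
March 1985 has 31 days: 434 − 31 = 403 left.
April 1985 has 30 days: 403 − 30 = 373 left.
May 1985 has 31 days: 373 − 31 = 342 left.
June 1985 has 30 days: 342 − 30 = 312 left.
July 1985 has 31 days: 312 − 31 = 281 left.
August 1985 has 31 days: 281 − 31 = 250 left.
September 1985 has 30 days: 250 − 30 = 220 left.
October 1985 has 31 days: 220 − 31 = 189 left.
November 1985 has 30 days: 189 − 30 = 159 left.
December 1985 has 31 days: 159 − 31 = 128 left.
January 1986 has 31 days: 128 − 31 = 97 left.
February 1986 has 28 days (1986 is not a leap year): 97 − 28 = 69 left.
March 1986 has 31 days: 69 − 31 = 38 left.
April 1986 has 30 days: 38 − 30 = 8 left.
8 days into May 1986 → May 8, 1986.
Adding 169 days from May 8, 1986:
May has 31 days, so 31 − 8 = 23 days remain after May 8, 1986; 169 − 23 = 146 left.
June 1986 has 30 days: 146 − 30 = 116 left.
July 1986 has 31 days: 116 − 31 = 85 left.
August 1986 has 31 days: 85 − 31 = 54 left.
September 1986 has 30 days: 54 − 30 = 24 left.
24 days into October 1986 → October 24, 1986.
Adding 18 months from October 24, 1986:
month 10 + 18 = 28, which is month 4 of year 1988 → April 1988.
Day 24 is valid in April, giving April 24, 1988.

April 24, 1988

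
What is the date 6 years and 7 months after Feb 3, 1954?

September 3, 1960

Adding 6 years and 7 months from February 3, 1954.
+6 years → 1960; month 2 + 7 = 9 → September 1960.
Day 3 is valid in September, giving September 3, 1960.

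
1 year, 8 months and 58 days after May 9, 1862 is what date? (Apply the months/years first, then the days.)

Advancing 1 year, 8 months and 58 days from May 9, 1862: first the month/year part, then the days.
+1 year → 1863; month 5 + 8 = 13, which is month 1 of year 1864 → January 1864.
Day 9 is valid in January, giving January 9, 1864.
Now add 58 days from January 9, 1864.
January has 31 days, so 31 − 9 = 22 days remain after January 9, 1864; 58 − 22 = 36 left.
February 1864 has 29 days (1864 is a leap year): 36 − 29 = 7 left.
7 days into March 1864 → March 7, 1864.

March 7, 1864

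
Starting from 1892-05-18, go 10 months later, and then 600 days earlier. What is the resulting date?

July 27, 1891

Counting forward 10 months from May 18, 1892:
month 5 + 10 = 15, which is month 3 of year 1893 → March 1893.
Day 18 is valid in March, giving March 18, 1893.
Counting back 600 days from March 18, 1893:
Going back 18 days from March 18, 1893 reaches the end of the previous month; 600 − 18 = 582 left.
February 1893 has 28 days (1893 is not a leap year): 582 − 28 = 554 left.
January 1893 has 31 days: 554 − 31 = 523 left.
December 1892 has 31 days: 523 − 31 = 492 left.
November 1892 has 30 days: 492 − 30 = 462 left.
October 1892 has 31 days: 462 − 31 = 431 left.
September 1892 has 30 days: 431 − 30 = 401 left.
August 1892 has 31 days: 401 − 31 = 370 left.
July 1892 has 31 days: 370 − 31 = 339 left.
June 1892 has 30 days: 339 − 30 = 309 left.
May 1892 has 31 days: 309 − 31 = 278 left.
April 1892 has 30 days: 278 − 30 = 248 left.
March 1892 has 31 days: 248 − 31 = 217 left.
February 1892 has 29 days (1892 is a leap year): 217 − 29 = 188 left.
January 1892 has 31 days: 188 − 31 = 157 left.
December 1891 has 31 days: 157 − 31 = 126 left.
November 1891 has 30 days: 126 − 30 = 96 left.
October 1891 has 31 days: 96 − 31 = 65 left.
September 1891 has 30 days: 65 − 30 = 35 left.
August 1891 has 31 days: 35 − 31 = 4 left.
July 1891 has 31 days; 31 − 4 = 27 → July 27, 1891.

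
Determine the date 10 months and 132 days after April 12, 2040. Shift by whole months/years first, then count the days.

June 24, 2041

Adding 10 months and 132 days from April 12, 2040: first the month/year part, then the days.
month 4 + 10 = 14, which is month 2 of year 2041 → February 2041.
Day 12 is valid in February, giving February 12, 2041.
Now add 132 days from February 12, 2041.
February has 28 days, so 28 − 12 = 16 days remain after February 12, 2041; 132 − 16 = 116 left.
March 2041 has 31 days: 116 − 31 = 85 left.
April 2041 has 30 days: 85 − 30 = 55 left.
May 2041 has 31 days: 55 − 31 = 24 left.
24 days into June 2041 → June 24, 2041.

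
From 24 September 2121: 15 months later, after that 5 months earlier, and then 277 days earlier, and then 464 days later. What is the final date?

January 27, 2123

Advancing 15 months from September 24, 2121:
month 9 + 15 = 24, which is month 12 of year 2122 → December 2122.
Day 24 is valid in December, giving December 24, 2122.
Subtracting 5 months from December 24, 2122:
month 12 − 5 = 7 → July 2122.
Day 24 is valid in July, giving July 24, 2122.
Subtracting 277 days from July 24, 2122:
Going back 24 days from July 24, 2122 reaches the end of the previous month; 277 − 24 = 253 left.
June 2122 has 30 days: 253 − 30 = 223 left.
May 2122 has 31 days: 223 − 31 = 192 left.
April 2122 has 30 days: 192 − 30 = 162 left.
March 2122 has 31 days: 162 − 31 = 131 left.
February 2122 has 28 days (2122 is not a leap year): 131 − 28 = 103 left.
January 2122 has 31 days: 103 − 31 = 72 left.
December 2121 has 31 days: 72 − 31 = 41 left.
November 2121 has 30 days: 41 − 30 = 11 left.
October 2121 has 31 days; 31 − 11 = 20 → October 20, 2121.
Advancing 464 days from October 20, 2121:
October has 31 days, so 31 − 20 = 11 days remain after October 20, 2121; 464 − 11 = 453 left.
November 2121 has 30 days: 453 − 30 = 423 left.
December 2121 has 31 days: 423 − 31 = 392 left.
January 2122 has 31 days: 392 − 31 = 361 left.
February 2122 has 28 days (2122 is not a leap year): 361 − 28 = 333 left.
March 2122 has 31 days: 333 − 31 = 302 left.
April 2122 has 30 days: 302 − 30 = 272 left.
May 2122 has 31 days: 272 − 31 = 241 left.
June 2122 has 30 days: 241 − 30 = 211 left.
July 2122 has 31 days: 211 − 31 = 180 left.
August 2122 has 31 days: 180 − 31 = 149 left.
September 2122 has 30 days: 149 − 30 = 119 left.
October 2122 has 31 days: 119 − 31 = 88 left.
November 2122 has 30 days: 88 − 30 = 58 left.
December 2122 has 31 days: 58 − 31 = 27 left.
27 days into January 2123 → January 27, 2123.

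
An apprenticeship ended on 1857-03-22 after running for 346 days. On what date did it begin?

April 10, 1856

Going back 346 days from March 22, 1857.
Going back 22 days from March 22, 1857 reaches the end of the previous month; 346 − 22 = 324 left.
February 1857 has 28 days (1857 is not a leap year): 324 − 28 = 296 left.
January 1857 has 31 days: 296 − 31 = 265 left.
December 1856 has 31 days: 265 − 31 = 234 left.
November 1856 has 30 days: 234 − 30 = 204 left.
October 1856 has 31 days: 204 − 31 = 173 left.
September 1856 has 30 days: 173 − 30 = 143 left.
August 1856 has 31 days: 143 − 31 = 112 left.
July 1856 has 31 days: 112 − 31 = 81 left.
June 1856 has 30 days: 81 − 30 = 51 left.
May 1856 has 31 days: 51 − 31 = 20 left.
April 1856 has 30 days; 30 − 20 = 10 → April 10, 1856.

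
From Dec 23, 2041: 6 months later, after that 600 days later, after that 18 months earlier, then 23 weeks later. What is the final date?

January 21, 2043

Counting forward 6 months from December 23, 2041:
month 12 + 6 = 18, which is month 6 of year 2042 → June 2042.
Day 23 is valid in June, giving June 23, 2042.
Adding 600 days from June 23, 2042:
June has 30 days, so 30 − 23 = 7 days remain after June 23, 2042; 600 − 7 = 593 left.
July 2042 has 31 days: 593 − 31 = 562 left.
August 2042 has 31 days: 562 − 31 = 531 left.
September 2042 has 30 days: 531 − 30 = 501 left.
October 2042 has 31 days: 501 − 31 = 470 left.
November 2042 has 30 days: 470 − 30 = 440 left.
December 2042 has 31 days: 440 − 31 = 409 left.
January 2043 has 31 days: 409 − 31 = 378 left.
February 2043 has 28 days (2043 is not a leap year): 378 − 28 = 350 left.
March 2043 has 31 days: 350 − 31 = 319 left.
April 2043 has 30 days: 319 − 30 = 289 left.
May 2043 has 31 days: 289 − 31 = 258 left.
June 2043 has 30 days: 258 − 30 = 228 left.
July 2043 has 31 days: 228 − 31 = 197 left.
August 2043 has 31 days: 197 − 31 = 166 left.
September 2043 has 30 days: 166 − 30 = 136 left.
October 2043 has 31 days: 136 − 31 = 105 left.
November 2043 has 30 days: 105 − 30 = 75 left.
December 2043 has 31 days: 75 − 31 = 44 left.
January 2044 has 31 days: 44 − 31 = 13 left.
13 days into February 2044 → February 13, 2044.
Subtracting 18 months from February 13, 2044:
month 2 − 18 = -16, which is month 8 of year 2042 → August 2042.
Day 13 is valid in August, giving August 13, 2042.
Adding 23 weeks (= 161 days) from August 13, 2042:
August has 31 days, so 31 − 13 = 18 days remain after August 13, 2042; 161 − 18 = 143 left.
September 2042 has 30 days: 143 − 30 = 113 left.
October 2042 has 31 days: 113 − 31 = 82 left.
November 2042 has 30 days: 82 − 30 = 52 left.
December 2042 has 31 days: 52 − 31 = 21 left.
21 days into January 2043 → January 21, 2043.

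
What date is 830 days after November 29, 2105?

Adding 830 days from November 29, 2105.
November has 30 days, so 30 − 29 = 1 day remains after November 29, 2105; 830 − 1 = 829 left.
December 2105 has 31 days: 829 − 31 = 798 left.
January 2106 has 31 days: 798 − 31 = 767 left.
February 2106 has 28 days (2106 is not a leap year): 767 − 28 = 739 left.
March 2106 has 31 days: 739 − 31 = 708 left.
April 2106 has 30 days: 708 − 30 = 678 left.
May 2106 has 31 days: 678 − 31 = 647 left.
June 2106 has 30 days: 647 − 30 = 617 left.
July 2106 has 31 days: 617 − 31 = 586 left.
August 2106 has 31 days: 586 − 31 = 555 left.
September 2106 has 30 days: 555 − 30 = 525 left.
October 2106 has 31 days: 525 − 31 = 494 left.
November 2106 has 30 days: 494 − 30 = 464 left.
December 2106 has 31 days: 464 − 31 = 433 left.
January 2107 has 31 days: 433 − 31 = 402 left.
February 2107 has 28 days (2107 is not a leap year): 402 − 28 = 374 left.
March 2107 has 31 days: 374 − 31 = 343 left.
April 2107 has 30 days: 343 − 30 = 313 left.
May 2107 has 31 days: 313 − 31 = 282 left.
June 2107 has 30 days: 282 − 30 = 252 left.
July 2107 has 31 days: 252 − 31 = 221 left.
August 2107 has 31 days: 221 − 31 = 190 left.
September 2107 has 30 days: 190 − 30 = 160 left.
October 2107 has 31 days: 160 − 31 = 129 left.
November 2107 has 30 days: 129 − 30 = 99 left.
December 2107 has 31 days: 99 − 31 = 68 left.
January 2108 has 31 days: 68 − 31 = 37 left.
February 2108 has 29 days (2108 is a leap year): 37 − 29 = 8 left.
8 days into March 2108 → March 8, 2108.

March 8, 2108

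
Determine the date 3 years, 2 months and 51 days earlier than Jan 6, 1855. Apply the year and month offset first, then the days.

Going back 3 years, 2 months and 51 days from January 6, 1855: first the month/year part, then the days.
-3 years → 1852; month 1 − 2 = -1, which is month 11 of year 1851 → November 1851.
Day 6 is valid in November, giving November 6, 1851.
Now subtract 51 days from November 6, 1851.
Going back 6 days from November 6, 1851 reaches the end of the previous month; 51 − 6 = 45 left.
October 1851 has 31 days: 45 − 31 = 14 left.
September 1851 has 30 days; 30 − 14 = 16 → September 16, 1851.

September 16, 1851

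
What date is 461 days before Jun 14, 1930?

March 10, 1929

Subtracting 461 days from June 14, 1930.
Going back 14 days from June 14, 1930 reaches the end of the previous month; 461 − 14 = 447 left.
May 1930 has 31 days: 447 − 31 = 416 left.
April 1930 has 30 days: 416 − 30 = 386 left.
March 1930 has 31 days: 386 − 31 = 355 left.
February 1930 has 28 days (1930 is not a leap year): 355 − 28 = 327 left.
January 1930 has 31 days: 327 − 31 = 296 left.
December 1929 has 31 days: 296 − 31 = 265 left.
November 1929 has 30 days: 265 − 30 = 235 left.
October 1929 has 31 days: 235 − 31 = 204 left.
September 1929 has 30 days: 204 − 30 = 174 left.
August 1929 has 31 days: 174 − 31 = 143 left.
July 1929 has 31 days: 143 − 31 = 112 left.
June 1929 has 30 days: 112 − 30 = 82 left.
May 1929 has 31 days: 82 − 31 = 51 left.
April 1929 has 30 days: 51 − 30 = 21 left.
March 1929 has 31 days; 31 − 21 = 10 → March 10, 1929.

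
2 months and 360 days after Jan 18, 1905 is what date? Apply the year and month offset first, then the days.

March 13, 1906

Adding 2 months and 360 days from January 18, 1905: first the month/year part, then the days.
month 1 + 2 = 3 → March 1905.
Day 18 is valid in March, giving March 18, 1905.
Now add 360 days from March 18, 1905.
March has 31 days, so 31 − 18 = 13 days remain after March 18, 1905; 360 − 13 = 347 left.
April 1905 has 30 days: 347 − 30 = 317 left.
May 1905 has 31 days: 317 − 31 = 286 left.
June 1905 has 30 days: 286 − 30 = 256 left.
July 1905 has 31 days: 256 − 31 = 225 left.
August 1905 has 31 days: 225 − 31 = 194 left.
September 1905 has 30 days: 194 − 30 = 164 left.
October 1905 has 31 days: 164 − 31 = 133 left.
November 1905 has 30 days: 133 − 30 = 103 left.
December 1905 has 31 days: 103 − 31 = 72 left.
January 1906 has 31 days: 72 − 31 = 41 left.
February 1906 has 28 days (1906 is not a leap year): 41 − 28 = 13 left.
13 days into March 1906 → March 13, 1906.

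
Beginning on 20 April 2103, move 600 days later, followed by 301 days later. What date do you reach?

October 7, 2105

Advancing 600 days from April 20, 2103:
April has 30 days, so 30 − 20 = 10 days remain after April 20, 2103; 600 − 10 = 590 left.
May 2103 has 31 days: 590 − 31 = 559 left.
June 2103 has 30 days: 559 − 30 = 529 left.
July 2103 has 31 days: 529 − 31 = 498 left.
August 2103 has 31 days: 498 − 31 = 467 left.
September 2103 has 30 days: 467 − 30 = 437 left.
October 2103 has 31 days: 437 − 31 = 406 left.
November 2103 has 30 days: 406 − 30 = 376 left.
December 2103 has 31 days: 376 − 31 = 345 left.
January 2104 has 31 days: 345 − 31 = 314 left.
February 2104 has 29 days (2104 is a leap year): 314 − 29 = 285 left.
March 2104 has 31 days: 285 − 31 = 254 left.
April 2104 has 30 days: 254 − 30 = 224 left.
May 2104 has 31 days: 224 − 31 = 193 left.
June 2104 has 30 days: 193 − 30 = 163 left.
July 2104 has 31 days: 163 − 31 = 132 left.
August 2104 has 31 days: 132 − 31 = 101 left.
September 2104 has 30 days: 101 − 30 = 71 left.
October 2104 has 31 days: 71 − 31 = 40 left.
November 2104 has 30 days: 40 − 30 = 10 left.
10 days into December 2104 → December 10, 2104.
Counting forward 301 days from December 10, 2104:
December has 31 days, so 31 − 10 = 21 days remain after December 10, 2104; 301 − 21 = 280 left.
January 2105 has 31 days: 280 − 31 = 249 left.
February 2105 has 28 days (2105 is not a leap year): 249 − 28 = 221 left.
March 2105 has 31 days: 221 − 31 = 190 left.
April 2105 has 30 days: 190 − 30 = 160 left.
May 2105 has 31 days: 160 − 31 = 129 left.
June 2105 has 30 days: 129 − 30 = 99 left.
July 2105 has 31 days: 99 − 31 = 68 left.
August 2105 has 31 days: 68 − 31 = 37 left.
September 2105 has 30 days: 37 − 30 = 7 left.
7 days into October 2105 → October 7, 2105.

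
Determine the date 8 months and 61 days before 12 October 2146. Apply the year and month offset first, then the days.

Counting back 8 months and 61 days from October 12, 2146: first the month/year part, then the days.
month 10 − 8 = 2 → February 2146.
Day 12 is valid in February, giving February 12, 2146.
Now subtract 61 days from February 12, 2146.
Going back 12 days from February 12, 2146 reaches the end of the previous month; 61 − 12 = 49 left.
January 2146 has 31 days: 49 − 31 = 18 left.
December 2145 has 31 days; 31 − 18 = 13 → December 13, 2145.

December 13, 2145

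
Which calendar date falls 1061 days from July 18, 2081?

June 13, 2084

Counting forward 1061 days from July 18, 2081.
July has 31 days, so 31 − 18 = 13 days remain after July 18, 2081; 1061 − 13 = 1048 left.
August 2081 has 31 days: 1048 − 31 = 1017 left.
September 2081 has 30 days: 1017 − 30 = 987 left.
October 2081 has 31 days: 987 − 31 = 956 left.
November 2081 has 30 days: 956 − 30 = 926 left.
December 2081 has 31 days: 926 − 31 = 895 left.
January 2082 has 31 days: 895 − 31 = 864 left.
February 2082 has 28 days (2082 is not a leap year): 864 − 28 = 836 left.
March 2082 has 31 days: 836 − 31 = 805 left.
April 2082 has 30 days: 805 − 30 = 775 left.
May 2082 has 31 days: 775 − 31 = 744 left.
June 2082 has 30 days: 744 − 30 = 714 left.
July 2082 has 31 days: 714 − 31 = 683 left.
August 2082 has 31 days: 683 − 31 = 652 left.
September 2082 has 30 days: 652 − 30 = 622 left.
October 2082 has 31 days: 622 − 31 = 591 left.
November 2082 has 30 days: 591 − 30 = 561 left.
December 2082 has 31 days: 561 − 31 = 530 left.
January 2083 has 31 days: 530 − 31 = 499 left.
February 2083 has 28 days (2083 is not a leap year): 499 − 28 = 471 left.
March 2083 has 31 days: 471 − 31 = 440 left.
April 2083 has 30 days: 440 − 30 = 410 left.
May 2083 has 31 days: 410 − 31 = 379 left.
June 2083 has 30 days: 379 − 30 = 349 left.
July 2083 has 31 days: 349 − 31 = 318 left.
August 2083 has 31 days: 318 − 31 = 287 left.
September 2083 has 30 days: 287 − 30 = 257 left.
October 2083 has 31 days: 257 − 31 = 226 left.
November 2083 has 30 days: 226 − 30 = 196 left.
December 2083 has 31 days: 196 − 31 = 165 left.
January 2084 has 31 days: 165 − 31 = 134 left.
February 2084 has 29 days (2084 is a leap year): 134 − 29 = 105 left.
March 2084 has 31 days: 105 − 31 = 74 left.
April 2084 has 30 days: 74 − 30 = 44 left.
May 2084 has 31 days: 44 − 31 = 13 left.
13 days into June 2084 → June 13, 2084.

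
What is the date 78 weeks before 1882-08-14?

February 14, 1881

Counting back 78 weeks = 546 days from August 14, 1882.
Going back 14 days from August 14, 1882 reaches the end of the previous month; 546 − 14 = 532 left.
July 1882 has 31 days: 532 − 31 = 501 left.
June 1882 has 30 days: 501 − 30 = 471 left.
May 1882 has 31 days: 471 − 31 = 440 left.
April 1882 has 30 days: 440 − 30 = 410 left.
March 1882 has 31 days: 410 − 31 = 379 left.
February 1882 has 28 days (1882 is not a leap year): 379 − 28 = 351 left.
January 1882 has 31 days: 351 − 31 = 320 left.
December 1881 has 31 days: 320 − 31 = 289 left.
November 1881 has 30 days: 289 − 30 = 259 left.
October 1881 has 31 days: 259 − 31 = 228 left.
September 1881 has 30 days: 228 − 30 = 198 left.
August 1881 has 31 days: 198 − 31 = 167 left.
July 1881 has 31 days: 167 − 31 = 136 left.
June 1881 has 30 days: 136 − 30 = 106 left.
May 1881 has 31 days: 106 − 31 = 75 left.
April 1881 has 30 days: 75 − 30 = 45 left.
March 1881 has 31 days: 45 − 31 = 14 left.
February 1881 has 28 days; 28 − 14 = 14 → February 14, 1881.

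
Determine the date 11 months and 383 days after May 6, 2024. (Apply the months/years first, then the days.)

Adding 11 months and 383 days from May 6, 2024: first the month/year part, then the days.
month 5 + 11 = 16, which is month 4 of year 2025 → April 2025.
Day 6 is valid in April, giving April 6, 2025.
Now add 383 days from April 6, 2025.
April has 30 days, so 30 − 6 = 24 days remain after April 6, 2025; 383 − 24 = 359 left.
May 2025 has 31 days: 359 − 31 = 328 left.
June 2025 has 30 days: 328 − 30 = 298 left.
July 2025 has 31 days: 298 − 31 = 267 left.
August 2025 has 31 days: 267 − 31 = 236 left.
September 2025 has 30 days: 236 − 30 = 206 left.
October 2025 has 31 days: 206 − 31 = 175 left.
November 2025 has 30 days: 175 − 30 = 145 left.
December 2025 has 31 days: 145 − 31 = 114 left.
January 2026 has 31 days: 114 − 31 = 83 left.
February 2026 has 28 days (2026 is not a leap year): 83 − 28 = 55 left.
March 2026 has 31 days: 55 − 31 = 24 left.
24 days into April 2026 → April 24, 2026.

April 24, 2026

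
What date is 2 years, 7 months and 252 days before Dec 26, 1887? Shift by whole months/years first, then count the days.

September 16, 1884

Subtracting 2 years, 7 months and 252 days from December 26, 1887: first the month/year part, then the days.
-2 years → 1885; month 12 − 7 = 5 → May 1885.
Day 26 is valid in May, giving May 26, 1885.
Now subtract 252 days from May 26, 1885.
Going back 26 days from May 26, 1885 reaches the end of the previous month; 252 − 26 = 226 left.
April 1885 has 30 days: 226 − 30 = 196 left.
March 1885 has 31 days: 196 − 31 = 165 left.
February 1885 has 28 days (1885 is not a leap year): 165 − 28 = 137 left.
January 1885 has 31 days: 137 − 31 = 106 left.
December 1884 has 31 days: 106 − 31 = 75 left.
November 1884 has 30 days: 75 − 30 = 45 left.
October 1884 has 31 days: 45 − 31 = 14 left.
September 1884 has 30 days; 30 − 14 = 16 → September 16, 1884.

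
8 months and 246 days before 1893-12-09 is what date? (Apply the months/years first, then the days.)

Subtracting 8 months and 246 days from December 9, 1893: first the month/year part, then the days.
month 12 − 8 = 4 → April 1893.
Day 9 is valid in April, giving April 9, 1893.
Now subtract 246 days from April 9, 1893.
Going back 9 days from April 9, 1893 reaches the end of the previous month; 246 − 9 = 237 left.
March 1893 has 31 days: 237 − 31 = 206 left.
February 1893 has 28 days (1893 is not a leap year): 206 − 28 = 178 left.
January 1893 has 31 days: 178 − 31 = 147 left.
December 1892 has 31 days: 147 − 31 = 116 left.
November 1892 has 30 days: 116 − 30 = 86 left.
October 1892 has 31 days: 86 − 31 = 55 left.
September 1892 has 30 days: 55 − 30 = 25 left.
August 1892 has 31 days; 31 − 25 = 6 → August 6, 1892.

August 6, 1892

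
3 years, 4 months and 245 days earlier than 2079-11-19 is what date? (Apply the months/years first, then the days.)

November 17, 2075

Going back 3 years, 4 months and 245 days from November 19, 2079: first the month/year part, then the days.
-3 years → 2076; month 11 − 4 = 7 → July 2076.
Day 19 is valid in July, giving July 19, 2076.
Now subtract 245 days from July 19, 2076.
Going back 19 days from July 19, 2076 reaches the end of the previous month; 245 − 19 = 226 left.
June 2076 has 30 days: 226 − 30 = 196 left.
May 2076 has 31 days: 196 − 31 = 165 left.
April 2076 has 30 days: 165 − 30 = 135 left.
March 2076 has 31 days: 135 − 31 = 104 left.
February 2076 has 29 days (2076 is a leap year): 104 − 29 = 75 left.
January 2076 has 31 days: 75 − 31 = 44 left.
December 2075 has 31 days: 44 − 31 = 13 left.
November 2075 has 30 days; 30 − 13 = 17 → November 17, 2075.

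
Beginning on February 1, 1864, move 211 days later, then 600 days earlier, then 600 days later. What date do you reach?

Counting forward 211 days from February 1, 1864:
February has 29 days, so 29 − 1 = 28 days remain after February 1, 1864; 211 − 28 = 183 left.
March 1864 has 31 days: 183 − 31 = 152 left.
April 1864 has 30 days: 152 − 30 = 122 left.
May 1864 has 31 days: 122 − 31 = 91 left.
June 1864 has 30 days: 91 − 30 = 61 left.
July 1864 has 31 days: 61 − 31 = 30 left.
30 days into August 1864 → August 30, 1864.
Counting back 600 days from August 30, 1864:
Going back 30 days from August 30, 1864 reaches the end of the previous month; 600 − 30 = 570 left.
July 1864 has 31 days: 570 − 31 = 539 left.
June 1864 has 30 days: 539 − 30 = 509 left.
May 1864 has 31 days: 509 − 31 = 478 left.
April 1864 has 30 days: 478 − 30 = 448 left.
March 1864 has 31 days: 448 − 31 = 417 left.
February 1864 has 29 days (1864 is a leap year): 417 − 29 = 388 left.
January 1864 has 31 days: 388 − 31 = 357 left.
December 1863 has 31 days: 357 − 31 = 326 left.
November 1863 has 30 days: 326 − 30 = 296 left.
October 1863 has 31 days: 296 − 31 = 265 left.
September 1863 has 30 days: 265 − 30 = 235 left.
August 1863 has 31 days: 235 − 31 = 204 left.
July 1863 has 31 days: 204 − 31 = 173 left.
June 1863 has 30 days: 173 − 30 = 143 left.
May 1863 has 31 days: 143 − 31 = 112 left.
April 1863 has 30 days: 112 − 30 = 82 left.
March 1863 has 31 days: 82 − 31 = 51 left.
February 1863 has 28 days (1863 is not a leap year): 51 − 28 = 23 left.
January 1863 has 31 days; 31 − 23 = 8 → January 8, 1863.
Counting forward 600 days from January 8, 1863:
January has 31 days, so 31 − 8 = 23 days remain after January 8, 1863; 600 − 23 = 577 left.
February 1863 has 28 days (1863 is not a leap year): 577 − 28 = 549 left.
March 1863 has 31 days: 549 − 31 = 518 left.
April 1863 has 30 days: 518 − 30 = 488 left.
May 1863 has 31 days: 488 − 31 = 457 left.
June 1863 has 30 days: 457 − 30 = 427 left.
July 1863 has 31 days: 427 − 31 = 396 left.
August 1863 has 31 days: 396 − 31 = 365 left.
September 1863 has 30 days: 365 − 30 = 335 left.
October 1863 has 31 days: 335 − 31 = 304 left.
November 1863 has 30 days: 304 − 30 = 274 left.
December 1863 has 31 days: 274 − 31 = 243 left.
January 1864 has 31 days: 243 − 31 = 212 left.
February 1864 has 29 days (1864 is a leap year): 212 − 29 = 183 left.
March 1864 has 31 days: 183 − 31 = 152 left.
April 1864 has 30 days: 152 − 30 = 122 left.
May 1864 has 31 days: 122 − 31 = 91 left.
June 1864 has 30 days: 91 − 30 = 61 left.
July 1864 has 31 days: 61 − 31 = 30 left.
30 days into August 1864 → August 30, 1864.

August 30, 1864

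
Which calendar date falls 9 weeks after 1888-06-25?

Advancing 9 weeks = 63 days from June 25, 1888.
June has 30 days, so 30 − 25 = 5 days remain after June 25, 1888; 63 − 5 = 58 left.
July 1888 has 31 days: 58 − 31 = 27 left.
27 days into August 1888 → August 27, 1888.

August 27, 1888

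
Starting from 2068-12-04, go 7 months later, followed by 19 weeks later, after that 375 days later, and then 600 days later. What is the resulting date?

July 16, 2072

Adding 7 months from December 4, 2068:
month 12 + 7 = 19, which is month 7 of year 2069 → July 2069.
Day 4 is valid in July, giving July 4, 2069.
Adding 19 weeks (= 133 days) from July 4, 2069:
July has 31 days, so 31 − 4 = 27 days remain after July 4, 2069; 133 − 27 = 106 left.
August 2069 has 31 days: 106 − 31 = 75 left.
September 2069 has 30 days: 75 − 30 = 45 left.
October 2069 has 31 days: 45 − 31 = 14 left.
14 days into November 2069 → November 14, 2069.
Advancing 375 days from November 14, 2069:
November has 30 days, so 30 − 14 = 16 days remain after November 14, 2069; 375 − 16 = 359 left.
December 2069 has 31 days: 359 − 31 = 328 left.
January 2070 has 31 days: 328 − 31 = 297 left.
February 2070 has 28 days (2070 is not a leap year): 297 − 28 = 269 left.
March 2070 has 31 days: 269 − 31 = 238 left.
April 2070 has 30 days: 238 − 30 = 208 left.
May 2070 has 31 days: 208 − 31 = 177 left.
June 2070 has 30 days: 177 − 30 = 147 left.
July 2070 has 31 days: 147 − 31 = 116 left.
August 2070 has 31 days: 116 − 31 = 85 left.
September 2070 has 30 days: 85 − 30 = 55 left.
October 2070 has 31 days: 55 − 31 = 24 left.
24 days into November 2070 → November 24, 2070.
Counting forward 600 days from November 24, 2070:
November has 30 days, so 30 − 24 = 6 days remain after November 24, 2070; 600 − 6 = 594 left.
December 2070 has 31 days: 594 − 31 = 563 left.
January 2071 has 31 days: 563 − 31 = 532 left.
February 2071 has 28 days (2071 is not a leap year): 532 − 28 = 504 left.
March 2071 has 31 days: 504 − 31 = 473 left.
April 2071 has 30 days: 473 − 30 = 443 left.
May 2071 has 31 days: 443 − 31 = 412 left.
June 2071 has 30 days: 412 − 30 = 382 left.
July 2071 has 31 days: 382 − 31 = 351 left.
August 2071 has 31 days: 351 − 31 = 320 left.
September 2071 has 30 days: 320 − 30 = 290 left.
October 2071 has 31 days: 290 − 31 = 259 left.
November 2071 has 30 days: 259 − 30 = 229 left.
December 2071 has 31 days: 229 − 31 = 198 left.
January 2072 has 31 days: 198 − 31 = 167 left.
February 2072 has 29 days (2072 is a leap year): 167 − 29 = 138 left.
March 2072 has 31 days: 138 − 31 = 107 left.
April 2072 has 30 days: 107 − 30 = 77 left.
May 2072 has 31 days: 77 − 31 = 46 left.
June 2072 has 30 days: 46 − 30 = 16 left.
16 days into July 2072 → July 16, 2072.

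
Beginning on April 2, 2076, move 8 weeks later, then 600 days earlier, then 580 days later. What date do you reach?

May 8, 2076

Adding 8 weeks (= 56 days) from April 2, 2076:
April has 30 days, so 30 − 2 = 28 days remain after April 2, 2076; 56 − 28 = 28 left.
28 days into May 2076 → May 28, 2076.
Counting back 600 days from May 28, 2076:
Going back 28 days from May 28, 2076 reaches the end of the previous month; 600 − 28 = 572 left.
April 2076 has 30 days: 572 − 30 = 542 left.
March 2076 has 31 days: 542 − 31 = 511 left.
February 2076 has 29 days (2076 is a leap year): 511 − 29 = 482 left.
January 2076 has 31 days: 482 − 31 = 451 left.
December 2075 has 31 days: 451 − 31 = 420 left.
November 2075 has 30 days: 420 − 30 = 390 left.
October 2075 has 31 days: 390 − 31 = 359 left.
September 2075 has 30 days: 359 − 30 = 329 left.
August 2075 has 31 days: 329 − 31 = 298 left.
July 2075 has 31 days: 298 − 31 = 267 left.
June 2075 has 30 days: 267 − 30 = 237 left.
May 2075 has 31 days: 237 − 31 = 206 left.
April 2075 has 30 days: 206 − 30 = 176 left.
March 2075 has 31 days: 176 − 31 = 145 left.
February 2075 has 28 days (2075 is not a leap year): 145 − 28 = 117 left.
January 2075 has 31 days: 117 − 31 = 86 left.
December 2074 has 31 days: 86 − 31 = 55 left.
November 2074 has 30 days: 55 − 30 = 25 left.
October 2074 has 31 days; 31 − 25 = 6 → October 6, 2074.
Counting forward 580 days from October 6, 2074:
October has 31 days, so 31 − 6 = 25 days remain after October 6, 2074; 580 − 25 = 555 left.
November 2074 has 30 days: 555 − 30 = 525 left.
December 2074 has 31 days: 525 − 31 = 494 left.
January 2075 has 31 days: 494 − 31 = 463 left.
February 2075 has 28 days (2075 is not a leap year): 463 − 28 = 435 left.
March 2075 has 31 days: 435 − 31 = 404 left.
April 2075 has 30 days: 404 − 30 = 374 left.
May 2075 has 31 days: 374 − 31 = 343 left.
June 2075 has 30 days: 343 − 30 = 313 left.
July 2075 has 31 days: 313 − 31 = 282 left.
August 2075 has 31 days: 282 − 31 = 251 left.
September 2075 has 30 days: 251 − 30 = 221 left.
October 2075 has 31 days: 221 − 31 = 190 left.
November 2075 has 30 days: 190 − 30 = 160 left.
December 2075 has 31 days: 160 − 31 = 129 left.
January 2076 has 31 days: 129 − 31 = 98 left.
February 2076 has 29 days (2076 is a leap year): 98 − 29 = 69 left.
March 2076 has 31 days: 69 − 31 = 38 left.
April 2076 has 30 days: 38 − 30 = 8 left.
8 days into May 2076 → May 8, 2076.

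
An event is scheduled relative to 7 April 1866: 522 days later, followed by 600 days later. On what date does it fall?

May 3, 1869

Counting forward 522 days from April 7, 1866:
April has 30 days, so 30 − 7 = 23 days remain after April 7, 1866; 522 − 23 = 499 left.
May 1866 has 31 days: 499 − 31 = 468 left.
June 1866 has 30 days: 468 − 30 = 438 left.
July 1866 has 31 days: 438 − 31 = 407 left.
August 1866 has 31 days: 407 − 31 = 376 left.
September 1866 has 30 days: 376 − 30 = 346 left.
October 1866 has 31 days: 346 − 31 = 315 left.
November 1866 has 30 days: 315 − 30 = 285 left.
December 1866 has 31 days: 285 − 31 = 254 left.
January 1867 has 31 days: 254 − 31 = 223 left.
February 1867 has 28 days (1867 is not a leap year): 223 − 28 = 195 left.
March 1867 has 31 days: 195 − 31 = 164 left.
April 1867 has 30 days: 164 − 30 = 134 left.
May 1867 has 31 days: 134 − 31 = 103 left.
June 1867 has 30 days: 103 − 30 = 73 left.
July 1867 has 31 days: 73 − 31 = 42 left.
August 1867 has 31 days: 42 − 31 = 11 left.
11 days into September 1867 → September 11, 1867.
Counting forward 600 days from September 11, 1867:
September has 30 days, so 30 − 11 = 19 days remain after September 11, 1867; 600 − 19 = 581 left.
October 1867 has 31 days: 581 − 31 = 550 left.
November 1867 has 30 days: 550 − 30 = 520 left.
December 1867 has 31 days: 520 − 31 = 489 left.
January 1868 has 31 days: 489 − 31 = 458 left.
February 1868 has 29 days (1868 is a leap year): 458 − 29 = 429 left.
March 1868 has 31 days: 429 − 31 = 398 left.
April 1868 has 30 days: 398 − 30 = 368 left.
May 1868 has 31 days: 368 − 31 = 337 left.
June 1868 has 30 days: 337 − 30 = 307 left.
July 1868 has 31 days: 307 − 31 = 276 left.
August 1868 has 31 days: 276 − 31 = 245 left.
September 1868 has 30 days: 245 − 30 = 215 left.
October 1868 has 31 days: 215 − 31 = 184 left.
November 1868 has 30 days: 184 − 30 = 154 left.
December 1868 has 31 days: 154 − 31 = 123 left.
January 1869 has 31 days: 123 − 31 = 92 left.
February 1869 has 28 days (1869 is not a leap year): 92 − 28 = 64 left.
March 1869 has 31 days: 64 − 31 = 33 left.
April 1869 has 30 days: 33 − 30 = 3 left.
3 days into May 1869 → May 3, 1869.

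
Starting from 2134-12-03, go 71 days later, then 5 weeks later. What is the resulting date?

Adding 71 days from December 3, 2134:
December has 31 days, so 31 − 3 = 28 days remain after December 3, 2134; 71 − 28 = 43 left.
January 2135 has 31 days: 43 − 31 = 12 left.
12 days into February 2135 → February 12, 2135.
Advancing 5 weeks (= 35 days) from February 12, 2135:
February has 28 days, so 28 − 12 = 16 days remain after February 12, 2135; 35 − 16 = 19 left.
19 days into March 2135 → March 19, 2135.

March 19, 2135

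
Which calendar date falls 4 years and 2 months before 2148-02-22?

Subtracting 4 years and 2 months from February 22, 2148.
-4 years → 2144; month 2 − 2 = 0, which is month 12 of year 2143 → December 2143.
Day 22 is valid in December, giving December 22, 2143.

December 22, 2143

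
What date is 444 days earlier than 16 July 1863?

April 28, 1862

Going back 444 days from July 16, 1863.
Going back 16 days from July 16, 1863 reaches the end of the previous month; 444 − 16 = 428 left.
June 1863 has 30 days: 428 − 30 = 398 left.
May 1863 has 31 days: 398 − 31 = 367 left.
April 1863 has 30 days: 367 − 30 = 337 left.
March 1863 has 31 days: 337 − 31 = 306 left.
February 1863 has 28 days (1863 is not a leap year): 306 − 28 = 278 left.
January 1863 has 31 days: 278 − 31 = 247 left.
December 1862 has 31 days: 247 − 31 = 216 left.
November 1862 has 30 days: 216 − 30 = 186 left.
October 1862 has 31 days: 186 − 31 = 155 left.
September 1862 has 30 days: 155 − 30 = 125 left.
August 1862 has 31 days: 125 − 31 = 94 left.
July 1862 has 31 days: 94 − 31 = 63 left.
June 1862 has 30 days: 63 − 30 = 33 left.
May 1862 has 31 days: 33 − 31 = 2 left.
April 1862 has 30 days; 30 − 2 = 28 → April 28, 1862.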